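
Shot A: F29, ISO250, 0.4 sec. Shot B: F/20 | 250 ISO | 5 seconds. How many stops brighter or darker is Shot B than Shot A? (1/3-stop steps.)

4 2/3 stops brighter

Aperture: f/29 → f/25 → f/22 → f/20 — 1 stop wider (brighter).
Shutter speed: 0.4 → 0.5 → 0.6 → 0.8 → 1 → 1.3 → 1.6 → 2 → 2.5 → 3.2 → 4 → 5 — 3 2/3 stops longer (brighter).
ISO: unchanged.
Net: +1 +3 2/3 = +4 2/3 stops.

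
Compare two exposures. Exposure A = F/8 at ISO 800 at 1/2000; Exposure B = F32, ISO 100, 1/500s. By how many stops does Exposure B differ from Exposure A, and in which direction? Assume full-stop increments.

Aperture: f/8 → f/11 → f/16 → f/22 → f/32 — 4 stops stopped down (darker).
Shutter speed: 1/2000 → 1/1000 → 1/500 — 2 stops slower (brighter).
ISO: 800 → 400 → 200 → 100 — 3 stops dropped (darker).
Net: −4 +2 −3 = −5 stops.

5 stops darker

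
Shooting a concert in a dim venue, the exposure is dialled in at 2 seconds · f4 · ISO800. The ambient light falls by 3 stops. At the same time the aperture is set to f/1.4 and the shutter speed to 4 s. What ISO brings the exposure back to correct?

Scene light: 3 stops darker.
Aperture: f/4 → f/2.8 → f/2 → f/1.4 — 3 stops opened up (brighter).
Shutter speed: 2 → 4 — 1 stop slower (brighter).
Net so far: 1 stop brighter. ISO: 800 → 400.

ISO 400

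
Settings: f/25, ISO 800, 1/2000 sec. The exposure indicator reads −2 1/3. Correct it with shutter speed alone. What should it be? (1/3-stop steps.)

1/400s

Underexposed by 2 1/3 stops → need 2 1/3 stops brighter.
Shutter speed: 1/2000 → 1/1600 → 1/1250 → 1/1000 → 1/800 → 1/640 → 1/500 → 1/400.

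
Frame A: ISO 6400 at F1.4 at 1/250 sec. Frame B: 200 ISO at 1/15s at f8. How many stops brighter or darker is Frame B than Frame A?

6 stops darker

Aperture: f/1.4 → f/2 → f/2.8 → f/4 → f/5.6 → f/8 — 5 stops narrower (darker).
Shutter speed: 1/250 → 1/125 → 1/60 → 1/30 → 1/15 — 4 stops slower (brighter).
ISO: 6400 → 3200 → 1600 → 800 → 400 → 200 — 5 stops dropped (darker).
Net: −5 +4 −5 = −6 stops.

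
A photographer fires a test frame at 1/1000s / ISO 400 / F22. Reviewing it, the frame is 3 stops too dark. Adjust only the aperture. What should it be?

Underexposed by 3 stops → need 3 stops brighter.
Aperture: f/22 → f/16 → f/11 → f/8.

f/8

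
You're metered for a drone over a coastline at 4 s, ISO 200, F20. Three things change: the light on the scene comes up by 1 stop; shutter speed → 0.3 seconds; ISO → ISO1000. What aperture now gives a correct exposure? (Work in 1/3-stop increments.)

Scene light: 1 stop brighter.
Shutter speed: 4 → 3.2 → 2.5 → 2 → 1.6 → 1.3 → 1 → 0.8 → 0.6 → 0.5 → 0.4 → 0.3 — 3 2/3 stops shorter (darker).
ISO: 200 → 250 → 320 → 400 → 500 → 640 → 800 → 1000 — 2 1/3 stops raised (brighter).
Net so far: 1/3 stop darker. Aperture: f/20 → f/18.

f/18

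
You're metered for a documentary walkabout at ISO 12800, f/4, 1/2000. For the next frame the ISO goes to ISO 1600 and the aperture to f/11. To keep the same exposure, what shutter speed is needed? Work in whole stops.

1/30s

ISO: 12800 → 6400 → 3200 → 1600 — 3 stops lower (darker).
Aperture: f/4 → f/5.6 → f/8 → f/11 — 3 stops stopped down (darker).
Net change so far: 6 stops darker. Offset with the shutter speed: 1/2000 → 1/1000 → 1/500 → 1/250 → 1/125 → 1/60 → 1/30.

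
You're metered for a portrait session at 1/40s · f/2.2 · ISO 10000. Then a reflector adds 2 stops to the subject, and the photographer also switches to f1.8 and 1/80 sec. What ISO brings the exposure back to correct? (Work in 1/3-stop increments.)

Scene light: 2 stops brighter.
Aperture: f/2.2 → f/2 → f/1.8 — 2/3 stop larger aperture (brighter).
Shutter speed: 1/40 → 1/50 → 1/60 → 1/80 — 1 stop faster (darker).
Net so far: 1 2/3 stops brighter. ISO: 10000 → 8000 → 6400 → 5000 → 4000 → 3200.

ISO 3200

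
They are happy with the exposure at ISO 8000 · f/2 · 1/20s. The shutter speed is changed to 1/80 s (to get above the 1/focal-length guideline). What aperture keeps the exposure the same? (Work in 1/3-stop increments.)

Shutter speed: 1/20 → 1/25 → 1/30 → 1/40 → 1/50 → 1/60 → 1/80 — 2 stops shorter (darker).
Need 2 stops brighter from the aperture: f/2 → f/1.8 → f/1.6 → f/1.4 → f/1.2 → f/1.1 → f/1.0.

f/1.0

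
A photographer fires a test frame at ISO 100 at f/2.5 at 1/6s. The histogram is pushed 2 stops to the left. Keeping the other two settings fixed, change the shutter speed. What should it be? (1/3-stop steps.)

Underexposed by 2 stops → need 2 stops brighter.
Shutter speed: 1/6 → 1/5 → 1/4 → 0.3 → 0.4 → 0.5 → 0.6.

0.6 s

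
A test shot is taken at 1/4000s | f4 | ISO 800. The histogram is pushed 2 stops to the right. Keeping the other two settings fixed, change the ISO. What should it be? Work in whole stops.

ISO 200

Overexposed by 2 stops → need 2 stops darker.
ISO: 800 → 400 → 200.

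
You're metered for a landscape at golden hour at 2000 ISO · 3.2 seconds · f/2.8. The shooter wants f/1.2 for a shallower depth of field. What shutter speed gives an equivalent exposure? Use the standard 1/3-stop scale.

0.6 s

Aperture: f/2.8 → f/2.5 → f/2.2 → f/2 → f/1.8 → f/1.6 → f/1.4 → f/1.2 — 2 1/3 stops wider (brighter).
Need 2 1/3 stops darker from the shutter speed: 3.2 → 2.5 → 2 → 1.6 → 1.3 → 1 → 0.8 → 0.6.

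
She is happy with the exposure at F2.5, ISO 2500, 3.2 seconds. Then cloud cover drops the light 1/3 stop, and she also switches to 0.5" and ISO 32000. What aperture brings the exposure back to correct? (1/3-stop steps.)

Scene light: 1/3 stop darker.
Shutter speed: 3.2 → 2.5 → 2 → 1.6 → 1.3 → 1 → 0.8 → 0.6 → 0.5 — 2 2/3 stops faster (darker).
ISO: 2500 → 3200 → 4000 → 5000 → 6400 → 8000 → 10000 → 12800 → 16000 → 20000 → 25600 → 32000 — 3 2/3 stops higher (brighter).
Net so far: 2/3 stop brighter. Aperture: f/2.5 → f/2.8 → f/3.2.

f/3.2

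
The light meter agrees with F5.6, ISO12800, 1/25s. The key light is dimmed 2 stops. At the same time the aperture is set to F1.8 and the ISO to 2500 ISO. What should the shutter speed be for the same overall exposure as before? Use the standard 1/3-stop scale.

Scene light: 2 stops darker.
Aperture: f/5.6 → f/5 → f/4.5 → f/4 → f/3.5 → f/3.2 → f/2.8 → f/2.5 → f/2.2 → f/2 → f/1.8 — 3 1/3 stops larger aperture (brighter).
ISO: 12800 → 10000 → 8000 → 6400 → 5000 → 4000 → 3200 → 2500 — 2 1/3 stops dropped (darker).
Net so far: 1 stop darker. Shutter speed: 1/25 → 1/20 → 1/15 → 1/13.

1/13s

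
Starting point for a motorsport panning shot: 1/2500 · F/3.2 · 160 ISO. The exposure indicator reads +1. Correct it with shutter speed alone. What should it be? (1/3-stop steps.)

1/5000s

Overexposed by 1 stop → need 1 stop darker.
Shutter speed: 1/2500 → 1/3200 → 1/4000 → 1/5000.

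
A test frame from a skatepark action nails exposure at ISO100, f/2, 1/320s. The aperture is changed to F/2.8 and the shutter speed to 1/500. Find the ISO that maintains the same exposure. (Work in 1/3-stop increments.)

ISO 320

Aperture: f/2 → f/2.2 → f/2.5 → f/2.8 — 1 stop smaller aperture (darker).
Shutter speed: 1/320 → 1/400 → 1/500 — 2/3 stop shorter (darker).
Net change so far: 1 2/3 stops darker. Offset with the ISO: 100 → 125 → 160 → 200 → 250 → 320.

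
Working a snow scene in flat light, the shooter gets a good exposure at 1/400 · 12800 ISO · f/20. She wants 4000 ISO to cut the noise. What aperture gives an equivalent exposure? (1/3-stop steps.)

f/11

ISO: 12800 → 10000 → 8000 → 6400 → 5000 → 4000 — 1 2/3 stops dropped (darker).
Need 1 2/3 stops brighter from the aperture: f/20 → f/18 → f/16 → f/14 → f/13 → f/11.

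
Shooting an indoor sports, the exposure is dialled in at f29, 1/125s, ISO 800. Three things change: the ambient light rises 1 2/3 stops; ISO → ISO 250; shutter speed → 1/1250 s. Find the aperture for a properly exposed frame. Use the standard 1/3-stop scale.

Scene light: 1 2/3 stops brighter.
ISO: 800 → 640 → 500 → 400 → 320 → 250 — 1 2/3 stops lower (darker).
Shutter speed: 1/125 → 1/160 → 1/200 → 1/250 → 1/320 → 1/400 → 1/500 → 1/640 → 1/800 → 1/1000 → 1/1250 — 3 1/3 stops shorter (darker).
Net so far: 3 1/3 stops darker. Aperture: f/29 → f/25 → f/22 → f/20 → f/18 → f/16 → f/14 → f/13 → f/11 → f/10 → f/9.

f/9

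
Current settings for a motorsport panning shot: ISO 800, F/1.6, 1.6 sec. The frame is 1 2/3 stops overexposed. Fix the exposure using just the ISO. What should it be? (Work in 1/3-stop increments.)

Overexposed by 1 2/3 stops → need 1 2/3 stops darker.
ISO: 800 → 640 → 500 → 400 → 320 → 250.

ISO 250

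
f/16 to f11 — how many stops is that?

1 stop

f/16 → f/11 — count the steps: 1 stop.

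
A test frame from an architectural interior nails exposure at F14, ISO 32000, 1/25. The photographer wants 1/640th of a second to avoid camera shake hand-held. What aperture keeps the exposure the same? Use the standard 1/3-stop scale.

f/2.8

Shutter speed: 1/25 → 1/30 → 1/40 → 1/50 → 1/60 → 1/80 → 1/100 → 1/125 → 1/160 → 1/200 → 1/250 → 1/320 → 1/400 → 1/500 → 1/640 — 4 2/3 stops faster (darker).
Need 4 2/3 stops brighter from the aperture: f/14 → f/13 → f/11 → f/10 → f/9 → f/8 → f/7.1 → f/6.3 → f/5.6 → f/5 → f/4.5 → f/4 → f/3.5 → f/3.2 → f/2.8.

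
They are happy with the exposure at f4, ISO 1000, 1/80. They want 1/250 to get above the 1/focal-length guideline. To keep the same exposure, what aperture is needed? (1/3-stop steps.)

Shutter speed: 1/80 → 1/100 → 1/125 → 1/160 → 1/200 → 1/250 — 1 2/3 stops shorter (darker).
Need 1 2/3 stops brighter from the aperture: f/4 → f/3.5 → f/3.2 → f/2.8 → f/2.5 → f/2.2.

f/2.2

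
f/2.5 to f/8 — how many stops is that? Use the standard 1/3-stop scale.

3 1/3 stops

f/2.5 → f/2.8 → f/3.2 → f/3.5 → f/4 → f/4.5 → f/5 → f/5.6 → f/6.3 → f/7.1 → f/8 — count the steps: 10 third-stops = 3 1/3 stops.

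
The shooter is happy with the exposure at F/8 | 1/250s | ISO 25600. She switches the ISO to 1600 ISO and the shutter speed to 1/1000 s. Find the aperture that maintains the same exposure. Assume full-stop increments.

ISO: 25600 → 12800 → 6400 → 3200 → 1600 — 4 stops dropped (darker).
Shutter speed: 1/250 → 1/500 → 1/1000 — 2 stops faster (darker).
Net change so far: 6 stops darker. Offset with the aperture: f/8 → f/5.6 → f/4 → f/2.8 → f/2 → f/1.4 → f/1.0.

f/1.0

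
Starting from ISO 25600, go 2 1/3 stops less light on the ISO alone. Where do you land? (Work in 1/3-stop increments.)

ISO: 25600 → 20000 → 16000 → 12800 → 10000 → 8000 → 6400 → 5000 — 2 1/3 stops dropped (darker).

ISO 5000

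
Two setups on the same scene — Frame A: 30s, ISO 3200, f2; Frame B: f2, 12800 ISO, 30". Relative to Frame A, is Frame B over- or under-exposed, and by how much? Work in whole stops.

2 stops brighter

Aperture: unchanged.
Shutter speed: unchanged.
ISO: 3200 → 6400 → 12800 — 2 stops raised (brighter).
Net: +2 = +2 stops.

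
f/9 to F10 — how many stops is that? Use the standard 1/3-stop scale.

1/3 stop

f/9 → f/10 — count the steps: 1 third-stops = 1/3 stop.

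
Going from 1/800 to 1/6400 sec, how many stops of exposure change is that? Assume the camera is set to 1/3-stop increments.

3 stops

1/800 → 1/1000 → 1/1250 → 1/1600 → 1/2000 → 1/2500 → 1/3200 → 1/4000 → 1/5000 → 1/6400 — count the steps: 9 third-stops = 3 stops.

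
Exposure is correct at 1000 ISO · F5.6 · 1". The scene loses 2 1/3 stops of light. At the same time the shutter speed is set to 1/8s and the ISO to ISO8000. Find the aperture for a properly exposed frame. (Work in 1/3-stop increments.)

Scene light: 2 1/3 stops darker.
Shutter speed: 1 → 0.8 → 0.6 → 0.5 → 0.4 → 0.3 → 1/4 → 1/5 → 1/6 → 1/8 — 3 stops shorter (darker).
ISO: 1000 → 1250 → 1600 → 2000 → 2500 → 3200 → 4000 → 5000 → 6400 → 8000 — 3 stops raised (brighter).
Net so far: 2 1/3 stops darker. Aperture: f/5.6 → f/5 → f/4.5 → f/4 → f/3.5 → f/3.2 → f/2.8 → f/2.5.

f/2.5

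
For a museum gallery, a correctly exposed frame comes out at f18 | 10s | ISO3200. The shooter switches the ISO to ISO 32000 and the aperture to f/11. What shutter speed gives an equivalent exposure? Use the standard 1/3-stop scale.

ISO: 3200 → 4000 → 5000 → 6400 → 8000 → 10000 → 12800 → 16000 → 20000 → 25600 → 32000 — 3 1/3 stops raised (brighter).
Aperture: f/18 → f/16 → f/14 → f/13 → f/11 — 1 1/3 stops opened up (brighter).
Net change so far: 4 2/3 stops brighter. Offset with the shutter speed: 10 → 8 → 6 → 5 → 4 → 3.2 → 2.5 → 2 → 1.6 → 1.3 → 1 → 0.8 → 0.6 → 0.5 → 0.4.

0.4 s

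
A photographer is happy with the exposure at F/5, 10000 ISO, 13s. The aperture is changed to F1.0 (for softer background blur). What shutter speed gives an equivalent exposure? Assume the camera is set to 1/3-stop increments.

0.5 s

Aperture: f/5 → f/4.5 → f/4 → f/3.5 → f/3.2 → f/2.8 → f/2.5 → f/2.2 → f/2 → f/1.8 → f/1.6 → f/1.4 → f/1.2 → f/1.1 → f/1.0 — 4 2/3 stops wider (brighter).
Need 4 2/3 stops darker from the shutter speed: 13 → 10 → 8 → 6 → 5 → 4 → 3.2 → 2.5 → 2 → 1.6 → 1.3 → 1 → 0.8 → 0.6 → 0.5.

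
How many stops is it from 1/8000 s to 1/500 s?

4 stops

1/8000 → 1/4000 → 1/2000 → 1/1000 → 1/500 — count the steps: 4 stops.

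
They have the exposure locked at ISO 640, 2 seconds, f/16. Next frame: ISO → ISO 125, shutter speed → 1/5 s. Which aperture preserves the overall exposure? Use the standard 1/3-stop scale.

ISO: 640 → 500 → 400 → 320 → 250 → 200 → 160 → 125 — 2 1/3 stops lower (darker).
Shutter speed: 2 → 1.6 → 1.3 → 1 → 0.8 → 0.6 → 0.5 → 0.4 → 0.3 → 1/4 → 1/5 — 3 1/3 stops shorter (darker).
Net change so far: 5 2/3 stops darker. Offset with the aperture: f/16 → f/14 → f/13 → f/11 → f/10 → f/9 → f/8 → f/7.1 → f/6.3 → f/5.6 → f/5 → f/4.5 → f/4 → f/3.5 → f/3.2 → f/2.8 → f/2.5 → f/2.2.

f/2.2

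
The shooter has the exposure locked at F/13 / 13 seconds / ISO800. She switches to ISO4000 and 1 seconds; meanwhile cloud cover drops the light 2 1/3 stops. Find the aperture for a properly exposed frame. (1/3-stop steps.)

Scene light: 2 1/3 stops darker.
ISO: 800 → 1000 → 1250 → 1600 → 2000 → 2500 → 3200 → 4000 — 2 1/3 stops higher (brighter).
Shutter speed: 13 → 10 → 8 → 6 → 5 → 4 → 3.2 → 2.5 → 2 → 1.6 → 1.3 → 1 — 3 2/3 stops faster (darker).
Net so far: 3 2/3 stops darker. Aperture: f/13 → f/11 → f/10 → f/9 → f/8 → f/7.1 → f/6.3 → f/5.6 → f/5 → f/4.5 → f/4 → f/3.5.

f/3.5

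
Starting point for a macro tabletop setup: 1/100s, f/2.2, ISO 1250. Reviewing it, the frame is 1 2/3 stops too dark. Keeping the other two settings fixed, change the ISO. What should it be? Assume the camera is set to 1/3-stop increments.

Underexposed by 1 2/3 stops → need 1 2/3 stops brighter.
ISO: 1250 → 1600 → 2000 → 2500 → 3200 → 4000.

ISO 4000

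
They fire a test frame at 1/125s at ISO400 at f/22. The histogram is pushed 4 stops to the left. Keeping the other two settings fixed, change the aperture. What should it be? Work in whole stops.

f/5.6

Underexposed by 4 stops → need 4 stops brighter.
Aperture: f/22 → f/16 → f/11 → f/8 → f/5.6.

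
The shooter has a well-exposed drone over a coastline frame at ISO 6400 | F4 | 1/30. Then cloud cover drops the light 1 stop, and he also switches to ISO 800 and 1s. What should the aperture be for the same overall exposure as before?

f/5.6

Scene light: 1 stop darker.
ISO: 6400 → 3200 → 1600 → 800 — 3 stops dropped (darker).
Shutter speed: 1/30 → 1/15 → 1/8 → 1/4 → 1/2 → 1 — 5 stops longer (brighter).
Net so far: 1 stop brighter. Aperture: f/4 → f/5.6.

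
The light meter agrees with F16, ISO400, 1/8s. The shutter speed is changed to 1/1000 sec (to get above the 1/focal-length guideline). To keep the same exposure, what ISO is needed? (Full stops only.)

ISO 51200

Shutter speed: 1/8 → 1/15 → 1/30 → 1/60 → 1/125 → 1/250 → 1/500 → 1/1000 — 7 stops shorter (darker).
Need 7 stops brighter from the ISO: 400 → 800 → 1600 → 3200 → 6400 → 12800 → 25600 → 51200.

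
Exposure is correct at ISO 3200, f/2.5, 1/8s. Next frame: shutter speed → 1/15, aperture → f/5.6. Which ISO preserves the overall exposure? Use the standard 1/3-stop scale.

Shutter speed: 1/8 → 1/10 → 1/13 → 1/15 — 1 stop shorter (darker).
Aperture: f/2.5 → f/2.8 → f/3.2 → f/3.5 → f/4 → f/4.5 → f/5 → f/5.6 — 2 1/3 stops narrower (darker).
Net change so far: 3 1/3 stops darker. Offset with the ISO: 3200 → 4000 → 5000 → 6400 → 8000 → 10000 → 12800 → 16000 → 20000 → 25600 → 32000.

ISO 32000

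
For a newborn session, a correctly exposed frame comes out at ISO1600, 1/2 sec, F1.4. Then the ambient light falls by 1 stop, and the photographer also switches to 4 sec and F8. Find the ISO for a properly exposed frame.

Scene light: 1 stop darker.
Shutter speed: 1/2 → 1 → 2 → 4 — 3 stops longer (brighter).
Aperture: f/1.4 → f/2 → f/2.8 → f/4 → f/5.6 → f/8 — 5 stops narrower (darker).
Net so far: 3 stops darker. ISO: 1600 → 3200 → 6400 → 12800.

ISO 12800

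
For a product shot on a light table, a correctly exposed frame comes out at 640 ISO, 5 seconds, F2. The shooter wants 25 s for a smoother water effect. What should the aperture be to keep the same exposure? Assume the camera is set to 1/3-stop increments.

f/4.5

Shutter speed: 5 → 6 → 8 → 10 → 13 → 15 → 20 → 25 — 2 1/3 stops longer (brighter).
Need 2 1/3 stops darker from the aperture: f/2 → f/2.2 → f/2.5 → f/2.8 → f/3.2 → f/3.5 → f/4 → f/4.5.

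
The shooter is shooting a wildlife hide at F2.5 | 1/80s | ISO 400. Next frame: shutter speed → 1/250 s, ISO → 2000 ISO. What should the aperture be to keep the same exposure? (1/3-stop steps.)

f/3.2

Shutter speed: 1/80 → 1/100 → 1/125 → 1/160 → 1/200 → 1/250 — 1 2/3 stops shorter (darker).
ISO: 400 → 500 → 640 → 800 → 1000 → 1250 → 1600 → 2000 — 2 1/3 stops higher (brighter).
Net change so far: 2/3 stop brighter. Offset with the aperture: f/2.5 → f/2.8 → f/3.2.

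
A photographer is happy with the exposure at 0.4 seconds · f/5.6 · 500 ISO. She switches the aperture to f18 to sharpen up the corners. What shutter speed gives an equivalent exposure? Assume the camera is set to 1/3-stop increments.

4 s

Aperture: f/5.6 → f/6.3 → f/7.1 → f/8 → f/9 → f/10 → f/11 → f/13 → f/14 → f/16 → f/18 — 3 1/3 stops smaller aperture (darker).
Need 3 1/3 stops brighter from the shutter speed: 0.4 → 0.5 → 0.6 → 0.8 → 1 → 1.3 → 1.6 → 2 → 2.5 → 3.2 → 4.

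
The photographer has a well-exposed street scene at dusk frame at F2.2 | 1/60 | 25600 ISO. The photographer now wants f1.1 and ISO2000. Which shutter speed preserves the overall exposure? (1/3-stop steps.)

1/20s

Aperture: f/2.2 → f/2 → f/1.8 → f/1.6 → f/1.4 → f/1.2 → f/1.1 — 2 stops wider (brighter).
ISO: 25600 → 20000 → 16000 → 12800 → 10000 → 8000 → 6400 → 5000 → 4000 → 3200 → 2500 → 2000 — 3 2/3 stops dropped (darker).
Net change so far: 1 2/3 stops darker. Offset with the shutter speed: 1/60 → 1/50 → 1/40 → 1/30 → 1/25 → 1/20.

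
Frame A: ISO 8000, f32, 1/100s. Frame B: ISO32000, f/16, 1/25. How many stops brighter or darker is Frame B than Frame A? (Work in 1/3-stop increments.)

Aperture: f/32 → f/29 → f/25 → f/22 → f/20 → f/18 → f/16 — 2 stops opened up (brighter).
Shutter speed: 1/100 → 1/80 → 1/60 → 1/50 → 1/40 → 1/30 → 1/25 — 2 stops longer (brighter).
ISO: 8000 → 10000 → 12800 → 16000 → 20000 → 25600 → 32000 — 2 stops higher (brighter).
Net: +2 +2 +2 = +6 stops.

6 stops brighter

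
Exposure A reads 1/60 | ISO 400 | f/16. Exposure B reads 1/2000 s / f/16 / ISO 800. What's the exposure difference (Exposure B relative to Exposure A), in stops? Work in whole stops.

4 stops darker

Aperture: unchanged.
Shutter speed: 1/60 → 1/125 → 1/250 → 1/500 → 1/1000 → 1/2000 — 5 stops faster (darker).
ISO: 400 → 800 — 1 stop raised (brighter).
Net: −5 +1 = −4 stops.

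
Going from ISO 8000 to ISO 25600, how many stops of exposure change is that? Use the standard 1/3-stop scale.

1 2/3 stops

8000 → 10000 → 12800 → 16000 → 20000 → 25600 — count the steps: 5 third-stops = 1 2/3 stops.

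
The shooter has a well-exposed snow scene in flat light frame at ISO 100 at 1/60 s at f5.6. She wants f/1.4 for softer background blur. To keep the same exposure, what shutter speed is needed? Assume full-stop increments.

1/1000s

Aperture: f/5.6 → f/4 → f/2.8 → f/2 → f/1.4 — 4 stops wider (brighter).
Need 4 stops darker from the shutter speed: 1/60 → 1/125 → 1/250 → 1/500 → 1/1000.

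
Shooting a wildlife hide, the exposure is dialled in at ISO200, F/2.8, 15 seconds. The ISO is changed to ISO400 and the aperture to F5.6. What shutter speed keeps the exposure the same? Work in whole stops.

ISO: 200 → 400 — 1 stop higher (brighter).
Aperture: f/2.8 → f/4 → f/5.6 — 2 stops narrower (darker).
Net change so far: 1 stop darker. Offset with the shutter speed: 15 → 30.

30 s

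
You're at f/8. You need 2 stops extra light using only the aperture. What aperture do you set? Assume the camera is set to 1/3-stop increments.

f/4

Aperture: f/8 → f/7.1 → f/6.3 → f/5.6 → f/5 → f/4.5 → f/4 — 2 stops larger aperture (brighter).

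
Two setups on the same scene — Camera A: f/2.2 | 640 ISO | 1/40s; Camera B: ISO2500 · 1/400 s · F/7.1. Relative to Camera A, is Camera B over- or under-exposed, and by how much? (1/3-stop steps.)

Aperture: f/2.2 → f/2.5 → f/2.8 → f/3.2 → f/3.5 → f/4 → f/4.5 → f/5 → f/5.6 → f/6.3 → f/7.1 — 3 1/3 stops smaller aperture (darker).
Shutter speed: 1/40 → 1/50 → 1/60 → 1/80 → 1/100 → 1/125 → 1/160 → 1/200 → 1/250 → 1/320 → 1/400 — 3 1/3 stops shorter (darker).
ISO: 640 → 800 → 1000 → 1250 → 1600 → 2000 → 2500 — 2 stops higher (brighter).
Net: −3 1/3 −3 1/3 +2 = −4 2/3 stops.

4 2/3 stops darker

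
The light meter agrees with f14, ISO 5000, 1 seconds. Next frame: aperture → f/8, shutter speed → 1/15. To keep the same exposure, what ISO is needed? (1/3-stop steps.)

ISO 25600

Aperture: f/14 → f/13 → f/11 → f/10 → f/9 → f/8 — 1 2/3 stops wider (brighter).
Shutter speed: 1 → 0.8 → 0.6 → 0.5 → 0.4 → 0.3 → 1/4 → 1/5 → 1/6 → 1/8 → 1/10 → 1/13 → 1/15 — 4 stops faster (darker).
Net change so far: 2 1/3 stops darker. Offset with the ISO: 5000 → 6400 → 8000 → 10000 → 12800 → 16000 → 20000 → 25600.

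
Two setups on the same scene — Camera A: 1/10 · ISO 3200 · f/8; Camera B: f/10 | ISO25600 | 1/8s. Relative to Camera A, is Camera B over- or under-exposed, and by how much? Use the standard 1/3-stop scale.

2 2/3 stops brighter

Aperture: f/8 → f/9 → f/10 — 2/3 stop stopped down (darker).
Shutter speed: 1/10 → 1/8 — 1/3 stop longer (brighter).
ISO: 3200 → 4000 → 5000 → 6400 → 8000 → 10000 → 12800 → 16000 → 20000 → 25600 — 3 stops raised (brighter).
Net: −2/3 +1/3 +3 = +2 2/3 stops.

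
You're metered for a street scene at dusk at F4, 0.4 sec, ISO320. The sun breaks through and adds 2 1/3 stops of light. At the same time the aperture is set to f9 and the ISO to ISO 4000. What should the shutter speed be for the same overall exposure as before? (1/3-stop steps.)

1/30s

Scene light: 2 1/3 stops brighter.
Aperture: f/4 → f/4.5 → f/5 → f/5.6 → f/6.3 → f/7.1 → f/8 → f/9 — 2 1/3 stops smaller aperture (darker).
ISO: 320 → 400 → 500 → 640 → 800 → 1000 → 1250 → 1600 → 2000 → 2500 → 3200 → 4000 — 3 2/3 stops higher (brighter).
Net so far: 3 2/3 stops brighter. Shutter speed: 0.4 → 0.3 → 1/4 → 1/5 → 1/6 → 1/8 → 1/10 → 1/13 → 1/15 → 1/20 → 1/25 → 1/30.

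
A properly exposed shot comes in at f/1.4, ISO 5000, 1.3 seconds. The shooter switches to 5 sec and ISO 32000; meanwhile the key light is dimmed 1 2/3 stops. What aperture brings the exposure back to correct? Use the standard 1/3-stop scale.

f/4

Scene light: 1 2/3 stops darker.
Shutter speed: 1.3 → 1.6 → 2 → 2.5 → 3.2 → 4 → 5 — 2 stops slower (brighter).
ISO: 5000 → 6400 → 8000 → 10000 → 12800 → 16000 → 20000 → 25600 → 32000 — 2 2/3 stops raised (brighter).
Net so far: 3 stops brighter. Aperture: f/1.4 → f/1.6 → f/1.8 → f/2 → f/2.2 → f/2.5 → f/2.8 → f/3.2 → f/3.5 → f/4.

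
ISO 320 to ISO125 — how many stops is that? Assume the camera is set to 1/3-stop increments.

1 1/3 stops

320 → 250 → 200 → 160 → 125 — count the steps: 4 third-stops = 1 1/3 stops.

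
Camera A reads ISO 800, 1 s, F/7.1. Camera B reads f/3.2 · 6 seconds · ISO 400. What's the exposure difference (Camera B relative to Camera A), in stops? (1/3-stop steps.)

Aperture: f/7.1 → f/6.3 → f/5.6 → f/5 → f/4.5 → f/4 → f/3.5 → f/3.2 — 2 1/3 stops wider (brighter).
Shutter speed: 1 → 1.3 → 1.6 → 2 → 2.5 → 3.2 → 4 → 5 → 6 — 2 2/3 stops slower (brighter).
ISO: 800 → 640 → 500 → 400 — 1 stop dropped (darker).
Net: +2 1/3 +2 2/3 −1 = +4 stops.

4 stops brighter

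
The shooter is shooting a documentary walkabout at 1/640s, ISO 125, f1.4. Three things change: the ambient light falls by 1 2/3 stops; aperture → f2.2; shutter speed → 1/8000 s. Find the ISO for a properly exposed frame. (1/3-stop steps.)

Scene light: 1 2/3 stops darker.
Aperture: f/1.4 → f/1.6 → f/1.8 → f/2 → f/2.2 — 1 1/3 stops smaller aperture (darker).
Shutter speed: 1/640 → 1/800 → 1/1000 → 1/1250 → 1/1600 → 1/2000 → 1/2500 → 1/3200 → 1/4000 → 1/5000 → 1/6400 → 1/8000 — 3 2/3 stops faster (darker).
Net so far: 6 2/3 stops darker. ISO: 125 → 160 → 200 → 250 → 320 → 400 → 500 → 640 → 800 → 1000 → 1250 → 1600 → 2000 → 2500 → 3200 → 4000 → 5000 → 6400 → 8000 → 10000 → 12800.

ISO 12800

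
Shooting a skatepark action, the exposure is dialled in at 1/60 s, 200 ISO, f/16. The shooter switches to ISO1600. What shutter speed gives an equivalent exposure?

1/500s

ISO: 200 → 400 → 800 → 1600 — 3 stops higher (brighter).
Need 3 stops darker from the shutter speed: 1/60 → 1/125 → 1/250 → 1/500.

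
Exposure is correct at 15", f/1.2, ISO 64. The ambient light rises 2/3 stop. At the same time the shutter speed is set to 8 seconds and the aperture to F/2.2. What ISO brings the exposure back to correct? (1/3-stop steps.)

Scene light: 2/3 stop brighter.
Shutter speed: 15 → 13 → 10 → 8 — 1 stop shorter (darker).
Aperture: f/1.2 → f/1.4 → f/1.6 → f/1.8 → f/2 → f/2.2 — 1 2/3 stops smaller aperture (darker).
Net so far: 2 stops darker. ISO: 64 → 80 → 100 → 125 → 160 → 200 → 250.

ISO 250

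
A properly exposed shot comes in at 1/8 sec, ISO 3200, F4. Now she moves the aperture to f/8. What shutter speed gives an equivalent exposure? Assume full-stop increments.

Aperture: f/4 → f/5.6 → f/8 — 2 stops stopped down (darker).
Need 2 stops brighter from the shutter speed: 1/8 → 1/4 → 1/2.

1/2s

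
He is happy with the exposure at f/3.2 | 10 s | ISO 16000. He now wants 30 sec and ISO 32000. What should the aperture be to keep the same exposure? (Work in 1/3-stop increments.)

f/8

Shutter speed: 10 → 13 → 15 → 20 → 25 → 30 — 1 2/3 stops slower (brighter).
ISO: 16000 → 20000 → 25600 → 32000 — 1 stop raised (brighter).
Net change so far: 2 2/3 stops brighter. Offset with the aperture: f/3.2 → f/3.5 → f/4 → f/4.5 → f/5 → f/5.6 → f/6.3 → f/7.1 → f/8.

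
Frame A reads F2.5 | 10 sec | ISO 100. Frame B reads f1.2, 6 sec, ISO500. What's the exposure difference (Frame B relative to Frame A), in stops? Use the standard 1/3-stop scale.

Aperture: f/2.5 → f/2.2 → f/2 → f/1.8 → f/1.6 → f/1.4 → f/1.2 — 2 stops opened up (brighter).
Shutter speed: 10 → 8 → 6 — 2/3 stop shorter (darker).
ISO: 100 → 125 → 160 → 200 → 250 → 320 → 400 → 500 — 2 1/3 stops raised (brighter).
Net: +2 −2/3 +2 1/3 = +3 2/3 stops.

3 2/3 stops brighter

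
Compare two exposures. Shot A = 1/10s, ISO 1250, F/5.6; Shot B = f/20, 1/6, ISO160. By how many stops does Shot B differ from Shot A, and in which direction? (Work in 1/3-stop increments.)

Aperture: f/5.6 → f/6.3 → f/7.1 → f/8 → f/9 → f/10 → f/11 → f/13 → f/14 → f/16 → f/18 → f/20 — 3 2/3 stops stopped down (darker).
Shutter speed: 1/10 → 1/8 → 1/6 — 2/3 stop longer (brighter).
ISO: 1250 → 1000 → 800 → 640 → 500 → 400 → 320 → 250 → 200 → 160 — 3 stops lower (darker).
Net: −3 2/3 +2/3 −3 = −6 stops.

6 stops darker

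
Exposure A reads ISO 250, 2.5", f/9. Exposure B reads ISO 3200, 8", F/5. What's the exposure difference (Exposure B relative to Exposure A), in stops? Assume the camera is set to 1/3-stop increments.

Aperture: f/9 → f/8 → f/7.1 → f/6.3 → f/5.6 → f/5 — 1 2/3 stops wider (brighter).
Shutter speed: 2.5 → 3.2 → 4 → 5 → 6 → 8 — 1 2/3 stops slower (brighter).
ISO: 250 → 320 → 400 → 500 → 640 → 800 → 1000 → 1250 → 1600 → 2000 → 2500 → 3200 — 3 2/3 stops higher (brighter).
Net: +1 2/3 +1 2/3 +3 2/3 = +7 stops.

7 stops brighter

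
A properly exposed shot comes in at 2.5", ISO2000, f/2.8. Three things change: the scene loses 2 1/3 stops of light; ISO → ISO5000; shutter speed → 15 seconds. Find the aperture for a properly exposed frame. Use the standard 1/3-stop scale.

f/5

Scene light: 2 1/3 stops darker.
ISO: 2000 → 2500 → 3200 → 4000 → 5000 — 1 1/3 stops raised (brighter).
Shutter speed: 2.5 → 3.2 → 4 → 5 → 6 → 8 → 10 → 13 → 15 — 2 2/3 stops longer (brighter).
Net so far: 1 2/3 stops brighter. Aperture: f/2.8 → f/3.2 → f/3.5 → f/4 → f/4.5 → f/5.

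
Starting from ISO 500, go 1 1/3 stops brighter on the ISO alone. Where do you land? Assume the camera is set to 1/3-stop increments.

ISO 1250

ISO: 500 → 640 → 800 → 1000 → 1250 — 1 1/3 stops raised (brighter).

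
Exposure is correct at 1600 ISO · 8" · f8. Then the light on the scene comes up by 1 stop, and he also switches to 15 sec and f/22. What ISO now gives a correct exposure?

Scene light: 1 stop brighter.
Shutter speed: 8 → 15 — 1 stop slower (brighter).
Aperture: f/8 → f/11 → f/16 → f/22 — 3 stops narrower (darker).
Net so far: 1 stop darker. ISO: 1600 → 3200.

ISO 3200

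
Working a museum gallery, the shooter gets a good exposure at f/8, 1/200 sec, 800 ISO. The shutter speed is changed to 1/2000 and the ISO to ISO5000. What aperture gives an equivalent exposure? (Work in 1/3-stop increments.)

Shutter speed: 1/200 → 1/250 → 1/320 → 1/400 → 1/500 → 1/640 → 1/800 → 1/1000 → 1/1250 → 1/1600 → 1/2000 — 3 1/3 stops faster (darker).
ISO: 800 → 1000 → 1250 → 1600 → 2000 → 2500 → 3200 → 4000 → 5000 — 2 2/3 stops higher (brighter).
Net change so far: 2/3 stop darker. Offset with the aperture: f/8 → f/7.1 → f/6.3.

f/6.3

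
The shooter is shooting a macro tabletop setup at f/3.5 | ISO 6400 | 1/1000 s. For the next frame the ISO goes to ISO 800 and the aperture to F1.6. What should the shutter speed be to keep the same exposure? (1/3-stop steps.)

1/640s

ISO: 6400 → 5000 → 4000 → 3200 → 2500 → 2000 → 1600 → 1250 → 1000 → 800 — 3 stops dropped (darker).
Aperture: f/3.5 → f/3.2 → f/2.8 → f/2.5 → f/2.2 → f/2 → f/1.8 → f/1.6 — 2 1/3 stops wider (brighter).
Net change so far: 2/3 stop darker. Offset with the shutter speed: 1/1000 → 1/800 → 1/640.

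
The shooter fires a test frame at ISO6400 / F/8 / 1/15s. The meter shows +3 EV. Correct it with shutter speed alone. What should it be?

Overexposed by 3 stops → need 3 stops darker.
Shutter speed: 1/15 → 1/30 → 1/60 → 1/125.

1/125s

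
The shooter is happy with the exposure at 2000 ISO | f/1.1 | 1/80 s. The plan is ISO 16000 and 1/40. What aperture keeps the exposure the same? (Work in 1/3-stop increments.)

f/4.5

ISO: 2000 → 2500 → 3200 → 4000 → 5000 → 6400 → 8000 → 10000 → 12800 → 16000 — 3 stops higher (brighter).
Shutter speed: 1/80 → 1/60 → 1/50 → 1/40 — 1 stop slower (brighter).
Net change so far: 4 stops brighter. Offset with the aperture: f/1.1 → f/1.2 → f/1.4 → f/1.6 → f/1.8 → f/2 → f/2.2 → f/2.5 → f/2.8 → f/3.2 → f/3.5 → f/4 → f/4.5.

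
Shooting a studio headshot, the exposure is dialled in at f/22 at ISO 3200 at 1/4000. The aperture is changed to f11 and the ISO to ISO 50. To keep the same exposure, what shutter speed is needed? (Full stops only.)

Aperture: f/22 → f/16 → f/11 — 2 stops opened up (brighter).
ISO: 3200 → 1600 → 800 → 400 → 200 → 100 → 50 — 6 stops lower (darker).
Net change so far: 4 stops darker. Offset with the shutter speed: 1/4000 → 1/2000 → 1/1000 → 1/500 → 1/250.

1/250s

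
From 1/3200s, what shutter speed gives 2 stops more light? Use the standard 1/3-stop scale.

Shutter speed: 1/3200 → 1/2500 → 1/2000 → 1/1600 → 1/1250 → 1/1000 → 1/800 — 2 stops slower (brighter).

1/800s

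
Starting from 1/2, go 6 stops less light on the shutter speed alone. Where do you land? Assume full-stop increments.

Shutter speed: 1/2 → 1/4 → 1/8 → 1/15 → 1/30 → 1/60 → 1/125 — 6 stops faster (darker).

1/125s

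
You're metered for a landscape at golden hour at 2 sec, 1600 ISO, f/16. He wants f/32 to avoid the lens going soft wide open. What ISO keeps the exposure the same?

ISO 6400

Aperture: f/16 → f/22 → f/32 — 2 stops stopped down (darker).
Need 2 stops brighter from the ISO: 1600 → 3200 → 6400.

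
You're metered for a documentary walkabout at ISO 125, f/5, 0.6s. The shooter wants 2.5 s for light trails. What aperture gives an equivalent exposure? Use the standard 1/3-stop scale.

f/10

Shutter speed: 0.6 → 0.8 → 1 → 1.3 → 1.6 → 2 → 2.5 — 2 stops longer (brighter).
Need 2 stops darker from the aperture: f/5 → f/5.6 → f/6.3 → f/7.1 → f/8 → f/9 → f/10.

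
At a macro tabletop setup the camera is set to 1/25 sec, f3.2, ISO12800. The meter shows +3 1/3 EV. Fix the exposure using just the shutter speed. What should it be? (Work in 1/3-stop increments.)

Overexposed by 3 1/3 stops → need 3 1/3 stops darker.
Shutter speed: 1/25 → 1/30 → 1/40 → 1/50 → 1/60 → 1/80 → 1/100 → 1/125 → 1/160 → 1/200 → 1/250.

1/250s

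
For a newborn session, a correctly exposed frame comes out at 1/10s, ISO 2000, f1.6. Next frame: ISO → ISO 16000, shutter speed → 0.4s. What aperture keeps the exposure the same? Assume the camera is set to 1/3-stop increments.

f/9

ISO: 2000 → 2500 → 3200 → 4000 → 5000 → 6400 → 8000 → 10000 → 12800 → 16000 — 3 stops raised (brighter).
Shutter speed: 1/10 → 1/8 → 1/6 → 1/5 → 1/4 → 0.3 → 0.4 — 2 stops slower (brighter).
Net change so far: 5 stops brighter. Offset with the aperture: f/1.6 → f/1.8 → f/2 → f/2.2 → f/2.5 → f/2.8 → f/3.2 → f/3.5 → f/4 → f/4.5 → f/5 → f/5.6 → f/6.3 → f/7.1 → f/8 → f/9.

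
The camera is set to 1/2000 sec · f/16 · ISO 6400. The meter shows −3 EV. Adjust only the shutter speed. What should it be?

1/250s

Underexposed by 3 stops → need 3 stops brighter.
Shutter speed: 1/2000 → 1/1000 → 1/500 → 1/250.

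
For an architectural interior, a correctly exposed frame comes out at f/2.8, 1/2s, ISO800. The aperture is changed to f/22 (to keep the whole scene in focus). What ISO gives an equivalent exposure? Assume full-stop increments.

Aperture: f/2.8 → f/4 → f/5.6 → f/8 → f/11 → f/16 → f/22 — 6 stops narrower (darker).
Need 6 stops brighter from the ISO: 800 → 1600 → 3200 → 6400 → 12800 → 25600 → 51200.

ISO 51200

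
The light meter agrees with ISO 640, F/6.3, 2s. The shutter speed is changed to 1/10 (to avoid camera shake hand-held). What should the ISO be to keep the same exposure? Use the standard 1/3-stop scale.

Shutter speed: 2 → 1.6 → 1.3 → 1 → 0.8 → 0.6 → 0.5 → 0.4 → 0.3 → 1/4 → 1/5 → 1/6 → 1/8 → 1/10 — 4 1/3 stops faster (darker).
Need 4 1/3 stops brighter from the ISO: 640 → 800 → 1000 → 1250 → 1600 → 2000 → 2500 → 3200 → 4000 → 5000 → 6400 → 8000 → 10000 → 12800.

ISO 12800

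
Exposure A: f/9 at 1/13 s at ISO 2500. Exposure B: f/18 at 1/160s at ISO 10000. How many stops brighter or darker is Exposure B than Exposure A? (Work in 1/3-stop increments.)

Aperture: f/9 → f/10 → f/11 → f/13 → f/14 → f/16 → f/18 — 2 stops narrower (darker).
Shutter speed: 1/13 → 1/15 → 1/20 → 1/25 → 1/30 → 1/40 → 1/50 → 1/60 → 1/80 → 1/100 → 1/125 → 1/160 — 3 2/3 stops shorter (darker).
ISO: 2500 → 3200 → 4000 → 5000 → 6400 → 8000 → 10000 — 2 stops raised (brighter).
Net: −2 −3 2/3 +2 = −3 2/3 stops.

3 2/3 stops darker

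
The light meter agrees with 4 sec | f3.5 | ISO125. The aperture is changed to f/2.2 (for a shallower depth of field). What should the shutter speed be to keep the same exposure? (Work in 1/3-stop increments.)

1.6 s

Aperture: f/3.5 → f/3.2 → f/2.8 → f/2.5 → f/2.2 — 1 1/3 stops opened up (brighter).
Need 1 1/3 stops darker from the shutter speed: 4 → 3.2 → 2.5 → 2 → 1.6.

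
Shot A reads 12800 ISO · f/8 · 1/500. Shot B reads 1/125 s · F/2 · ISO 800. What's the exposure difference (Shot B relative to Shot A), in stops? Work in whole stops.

2 stops brighter

Aperture: f/8 → f/5.6 → f/4 → f/2.8 → f/2 — 4 stops larger aperture (brighter).
Shutter speed: 1/500 → 1/250 → 1/125 — 2 stops longer (brighter).
ISO: 12800 → 6400 → 3200 → 1600 → 800 — 4 stops lower (darker).
Net: +4 +2 −4 = +2 stops.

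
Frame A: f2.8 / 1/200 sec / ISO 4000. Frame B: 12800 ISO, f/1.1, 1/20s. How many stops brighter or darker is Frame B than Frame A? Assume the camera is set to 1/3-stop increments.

Aperture: f/2.8 → f/2.5 → f/2.2 → f/2 → f/1.8 → f/1.6 → f/1.4 → f/1.2 → f/1.1 — 2 2/3 stops wider (brighter).
Shutter speed: 1/200 → 1/160 → 1/125 → 1/100 → 1/80 → 1/60 → 1/50 → 1/40 → 1/30 → 1/25 → 1/20 — 3 1/3 stops longer (brighter).
ISO: 4000 → 5000 → 6400 → 8000 → 10000 → 12800 — 1 2/3 stops raised (brighter).
Net: +2 2/3 +3 1/3 +1 2/3 = +7 2/3 stops.

7 2/3 stops brighter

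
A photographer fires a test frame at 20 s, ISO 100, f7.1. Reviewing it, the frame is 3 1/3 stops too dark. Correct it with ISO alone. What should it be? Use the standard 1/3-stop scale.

ISO 1000

Underexposed by 3 1/3 stops → need 3 1/3 stops brighter.
ISO: 100 → 125 → 160 → 200 → 250 → 320 → 400 → 500 → 640 → 800 → 1000.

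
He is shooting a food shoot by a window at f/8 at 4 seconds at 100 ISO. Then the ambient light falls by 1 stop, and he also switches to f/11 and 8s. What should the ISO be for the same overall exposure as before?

Scene light: 1 stop darker.
Aperture: f/8 → f/11 — 1 stop stopped down (darker).
Shutter speed: 4 → 8 — 1 stop slower (brighter).
Net so far: 1 stop darker. ISO: 100 → 200.

ISO 200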